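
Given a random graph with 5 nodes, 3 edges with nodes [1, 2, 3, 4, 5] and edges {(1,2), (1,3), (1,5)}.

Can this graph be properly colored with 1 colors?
Edge (1,2) forces its endpoints to differ, so 1 color is not enough.

No, G is not 1-colorable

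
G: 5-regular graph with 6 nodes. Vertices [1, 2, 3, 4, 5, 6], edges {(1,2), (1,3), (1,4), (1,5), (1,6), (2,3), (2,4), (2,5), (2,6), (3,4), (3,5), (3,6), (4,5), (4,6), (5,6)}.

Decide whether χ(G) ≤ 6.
Yes, G is 6-colorable

A valid 6-coloring: color 1: [2]; color 2: [4]; color 3: [5]; color 4: [3]; color 5: [6]; color 6: [1].
(χ(G) = 6 ≤ 6.)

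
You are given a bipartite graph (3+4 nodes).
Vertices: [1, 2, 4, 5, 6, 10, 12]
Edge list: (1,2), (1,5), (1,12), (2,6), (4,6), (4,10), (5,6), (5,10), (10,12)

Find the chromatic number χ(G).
Clique number ω(G) = 2 (lower bound: χ ≥ ω).
The graph is bipartite (no odd cycle), so 2 colors suffice: χ(G) = 2.
A valid 2-coloring: color 1: [1, 6, 10]; color 2: [2, 4, 5, 12].

χ(G) = 2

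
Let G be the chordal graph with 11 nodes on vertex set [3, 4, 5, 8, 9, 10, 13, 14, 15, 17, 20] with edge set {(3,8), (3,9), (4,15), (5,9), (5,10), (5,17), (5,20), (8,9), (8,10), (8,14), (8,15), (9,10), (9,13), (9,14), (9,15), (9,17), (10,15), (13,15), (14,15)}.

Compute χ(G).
χ(G) = 4

Clique number ω(G) = 4 (lower bound: χ ≥ ω).
The clique on [8, 9, 10, 15] has size 4, forcing χ ≥ 4, and the coloring below uses 4 colors, so χ(G) = 4.
A valid 4-coloring: color 1: [4, 9, 20]; color 2: [3, 5, 15]; color 3: [8, 13, 17]; color 4: [10, 14].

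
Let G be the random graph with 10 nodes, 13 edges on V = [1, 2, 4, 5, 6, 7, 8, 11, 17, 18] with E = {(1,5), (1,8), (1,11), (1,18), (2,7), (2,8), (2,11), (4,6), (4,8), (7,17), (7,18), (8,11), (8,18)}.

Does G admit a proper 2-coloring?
No, G is not 2-colorable

The clique on vertices [1, 8, 18] has size 3 > 2, so it alone needs 3 colors.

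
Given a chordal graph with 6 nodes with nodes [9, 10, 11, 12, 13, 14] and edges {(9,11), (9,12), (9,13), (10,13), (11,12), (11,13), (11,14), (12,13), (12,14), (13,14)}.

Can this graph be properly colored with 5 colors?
Yes, G is 5-colorable

A valid 5-coloring: color 1: [13]; color 2: [10, 11]; color 3: [12]; color 4: [9, 14].
(χ(G) = 4 ≤ 5.)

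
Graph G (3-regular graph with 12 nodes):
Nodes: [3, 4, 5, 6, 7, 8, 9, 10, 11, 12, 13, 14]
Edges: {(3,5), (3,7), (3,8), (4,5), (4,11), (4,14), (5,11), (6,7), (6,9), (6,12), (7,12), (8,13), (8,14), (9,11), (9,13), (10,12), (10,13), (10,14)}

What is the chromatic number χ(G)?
χ(G) = 3

Clique number ω(G) = 3 (lower bound: χ ≥ ω).
The clique on [4, 5, 11] has size 3, forcing χ ≥ 3, and the coloring below uses 3 colors, so χ(G) = 3.
A valid 3-coloring: color 1: [4, 7, 8, 9, 10]; color 2: [3, 11, 12, 13, 14]; color 3: [5, 6].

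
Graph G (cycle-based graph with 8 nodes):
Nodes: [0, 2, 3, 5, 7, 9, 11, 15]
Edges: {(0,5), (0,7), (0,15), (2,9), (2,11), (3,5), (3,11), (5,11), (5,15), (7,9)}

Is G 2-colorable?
No, G is not 2-colorable

The clique on vertices [0, 5, 15] has size 3 > 2, so it alone needs 3 colors.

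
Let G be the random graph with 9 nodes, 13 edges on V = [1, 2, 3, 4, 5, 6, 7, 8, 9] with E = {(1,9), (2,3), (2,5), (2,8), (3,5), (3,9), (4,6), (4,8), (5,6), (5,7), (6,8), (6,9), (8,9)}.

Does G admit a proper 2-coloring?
No, G is not 2-colorable

The clique on vertices [4, 6, 8] has size 3 > 2, so it alone needs 3 colors.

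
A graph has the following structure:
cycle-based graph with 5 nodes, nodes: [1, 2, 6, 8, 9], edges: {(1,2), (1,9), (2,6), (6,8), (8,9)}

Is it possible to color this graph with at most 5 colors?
A valid 5-coloring: color 1: [2, 9]; color 2: [1, 6]; color 3: [8].
(χ(G) = 3 ≤ 5.)

Yes, G is 5-colorable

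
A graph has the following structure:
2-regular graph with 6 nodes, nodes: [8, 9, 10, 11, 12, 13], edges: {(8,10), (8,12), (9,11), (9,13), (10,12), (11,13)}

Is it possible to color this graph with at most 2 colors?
No, G is not 2-colorable

The clique on vertices [8, 10, 12] has size 3 > 2, so it alone needs 3 colors.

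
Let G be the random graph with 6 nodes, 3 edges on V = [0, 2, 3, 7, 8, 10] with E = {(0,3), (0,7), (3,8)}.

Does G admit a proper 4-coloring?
Yes, G is 4-colorable

A valid 4-coloring: color 1: [0, 2, 8, 10]; color 2: [3, 7].
(χ(G) = 2 ≤ 4.)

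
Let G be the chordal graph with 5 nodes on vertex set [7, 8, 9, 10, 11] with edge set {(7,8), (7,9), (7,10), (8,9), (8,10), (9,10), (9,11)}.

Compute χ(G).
χ(G) = 4

Clique number ω(G) = 4 (lower bound: χ ≥ ω).
The clique on [7, 8, 9, 10] has size 4, forcing χ ≥ 4, and the coloring below uses 4 colors, so χ(G) = 4.
A valid 4-coloring: color 1: [9]; color 2: [8, 11]; color 3: [7]; color 4: [10].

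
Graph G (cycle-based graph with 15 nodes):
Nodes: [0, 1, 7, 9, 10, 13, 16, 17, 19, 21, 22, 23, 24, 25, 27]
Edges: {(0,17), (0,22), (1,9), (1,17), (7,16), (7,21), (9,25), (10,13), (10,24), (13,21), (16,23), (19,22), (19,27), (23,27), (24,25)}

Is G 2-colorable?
Odd cycle [9, 25, 24, 10, 13, 21, 7, 16, 23, 27, 19, 22, 0, 17, 1] needs 3 colors (χ ≥ 3).
Hence χ(G) ≥ 3 > 2, so no proper 2-coloring exists.

No, G is not 2-colorable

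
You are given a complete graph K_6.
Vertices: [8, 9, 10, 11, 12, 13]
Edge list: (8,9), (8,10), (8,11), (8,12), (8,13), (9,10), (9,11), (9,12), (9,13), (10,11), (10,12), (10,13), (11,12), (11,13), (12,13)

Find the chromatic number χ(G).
Clique number ω(G) = 6 (lower bound: χ ≥ ω).
The clique on [8, 9, 10, 11, 12, 13] has size 6, forcing χ ≥ 6, and the coloring below uses 6 colors, so χ(G) = 6.
A valid 6-coloring: color 1: [10]; color 2: [13]; color 3: [8]; color 4: [12]; color 5: [11]; color 6: [9].

χ(G) = 6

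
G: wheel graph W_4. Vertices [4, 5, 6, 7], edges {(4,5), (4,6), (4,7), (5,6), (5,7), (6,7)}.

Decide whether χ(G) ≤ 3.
No, G is not 3-colorable

The clique on vertices [4, 5, 6, 7] has size 4 > 3, so it alone needs 4 colors.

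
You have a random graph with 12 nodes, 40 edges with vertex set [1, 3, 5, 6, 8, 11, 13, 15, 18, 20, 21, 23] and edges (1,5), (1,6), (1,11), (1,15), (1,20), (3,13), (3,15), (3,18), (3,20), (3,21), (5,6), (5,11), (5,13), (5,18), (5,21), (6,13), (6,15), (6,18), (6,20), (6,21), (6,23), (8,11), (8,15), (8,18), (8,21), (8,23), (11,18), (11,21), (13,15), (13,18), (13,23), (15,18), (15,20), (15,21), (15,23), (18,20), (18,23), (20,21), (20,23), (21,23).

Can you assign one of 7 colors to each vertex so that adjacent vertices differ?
A valid 7-coloring: color 1: [5, 15]; color 2: [1, 18, 21]; color 3: [3, 6, 8]; color 4: [11, 13, 20]; color 5: [23].
(χ(G) = 5 ≤ 7.)

Yes, G is 7-colorable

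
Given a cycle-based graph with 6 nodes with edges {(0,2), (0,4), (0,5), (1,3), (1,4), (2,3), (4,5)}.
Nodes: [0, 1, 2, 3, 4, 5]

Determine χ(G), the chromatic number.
χ(G) = 3

Clique number ω(G) = 3 (lower bound: χ ≥ ω).
The clique on [0, 4, 5] has size 3, forcing χ ≥ 3, and the coloring below uses 3 colors, so χ(G) = 3.
A valid 3-coloring: color 1: [0, 3]; color 2: [2, 4]; color 3: [1, 5].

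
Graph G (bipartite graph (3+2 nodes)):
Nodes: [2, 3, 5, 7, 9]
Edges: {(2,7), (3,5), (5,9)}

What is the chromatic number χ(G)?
Clique number ω(G) = 2 (lower bound: χ ≥ ω).
The graph is bipartite (no odd cycle), so 2 colors suffice: χ(G) = 2.
A valid 2-coloring: color 1: [2, 5]; color 2: [3, 7, 9].

χ(G) = 2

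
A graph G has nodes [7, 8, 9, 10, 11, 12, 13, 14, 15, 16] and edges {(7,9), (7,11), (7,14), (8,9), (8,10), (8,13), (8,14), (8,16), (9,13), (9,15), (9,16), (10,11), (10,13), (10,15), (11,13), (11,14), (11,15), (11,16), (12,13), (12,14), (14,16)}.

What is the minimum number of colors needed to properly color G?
Clique number ω(G) = 3 (lower bound: χ ≥ ω).
The clique on [8, 9, 16] has size 3, forcing χ ≥ 3, and the coloring below uses 3 colors, so χ(G) = 3.
A valid 3-coloring: color 1: [8, 11, 12]; color 2: [9, 10, 14]; color 3: [7, 13, 15, 16].

χ(G) = 3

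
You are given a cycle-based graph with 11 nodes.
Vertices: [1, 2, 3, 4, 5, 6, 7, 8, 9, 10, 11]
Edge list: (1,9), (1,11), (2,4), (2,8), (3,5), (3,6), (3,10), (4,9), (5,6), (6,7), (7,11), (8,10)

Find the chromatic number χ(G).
χ(G) = 3

Clique number ω(G) = 3 (lower bound: χ ≥ ω).
The clique on [3, 5, 6] has size 3, forcing χ ≥ 3, and the coloring below uses 3 colors, so χ(G) = 3.
A valid 3-coloring: color 1: [2, 6, 9, 10, 11]; color 2: [1, 3, 4, 7, 8]; color 3: [5].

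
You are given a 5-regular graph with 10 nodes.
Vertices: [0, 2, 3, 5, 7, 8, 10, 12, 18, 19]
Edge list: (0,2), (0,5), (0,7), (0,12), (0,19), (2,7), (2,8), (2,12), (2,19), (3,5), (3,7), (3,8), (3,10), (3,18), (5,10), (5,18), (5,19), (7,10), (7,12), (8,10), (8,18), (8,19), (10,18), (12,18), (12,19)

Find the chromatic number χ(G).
χ(G) = 4

Clique number ω(G) = 4 (lower bound: χ ≥ ω).
The clique on [0, 2, 12, 19] has size 4, forcing χ ≥ 4, and the coloring below uses 4 colors, so χ(G) = 4.
A valid 4-coloring: color 1: [7, 18, 19]; color 2: [0, 3]; color 3: [5, 8, 12]; color 4: [2, 10].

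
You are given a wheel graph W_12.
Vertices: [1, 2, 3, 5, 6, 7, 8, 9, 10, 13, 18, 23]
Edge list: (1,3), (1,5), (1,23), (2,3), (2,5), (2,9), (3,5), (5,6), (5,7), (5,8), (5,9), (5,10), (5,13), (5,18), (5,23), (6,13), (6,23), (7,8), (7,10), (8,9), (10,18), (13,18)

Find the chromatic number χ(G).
Clique number ω(G) = 3 (lower bound: χ ≥ ω).
Odd cycle [6, 13, 18, 10, 7, 8, 9, 2, 3, 1, 23] needs 3 colors (χ ≥ 3).
Vertex 5 is adjacent to every vertex of [1, 2, 3, 6, 7, 8, 9, 10, 13, 18, 23], which already need 3 colors among themselves, so 5 needs a new color (χ ≥ 4).
The coloring below uses 4 colors, so χ(G) = 4.
A valid 4-coloring: color 1: [5]; color 2: [1, 6, 7, 9, 18]; color 3: [2, 8, 10, 13, 23]; color 4: [3].

χ(G) = 4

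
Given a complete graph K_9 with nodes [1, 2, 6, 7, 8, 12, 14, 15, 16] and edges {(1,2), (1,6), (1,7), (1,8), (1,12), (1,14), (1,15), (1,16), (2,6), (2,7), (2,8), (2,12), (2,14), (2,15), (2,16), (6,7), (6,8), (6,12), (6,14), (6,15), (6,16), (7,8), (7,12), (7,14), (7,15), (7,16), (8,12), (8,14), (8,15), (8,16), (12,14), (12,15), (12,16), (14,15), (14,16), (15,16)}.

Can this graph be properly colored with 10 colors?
Yes, G is 10-colorable

A valid 10-coloring: color 1: [12]; color 2: [14]; color 3: [6]; color 4: [1]; color 5: [15]; color 6: [7]; color 7: [16]; color 8: [8]; color 9: [2].
(χ(G) = 9 ≤ 10.)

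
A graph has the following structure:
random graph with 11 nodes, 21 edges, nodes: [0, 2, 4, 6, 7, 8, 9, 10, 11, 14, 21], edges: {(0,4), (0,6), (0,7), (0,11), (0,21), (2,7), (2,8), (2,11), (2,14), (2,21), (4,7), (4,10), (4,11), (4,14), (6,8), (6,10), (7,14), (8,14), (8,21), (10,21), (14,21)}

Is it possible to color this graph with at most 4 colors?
A valid 4-coloring: color 1: [6, 7, 9, 11, 21]; color 2: [2, 4]; color 3: [0, 10, 14]; color 4: [8].
(χ(G) = 4 ≤ 4.)

Yes, G is 4-colorable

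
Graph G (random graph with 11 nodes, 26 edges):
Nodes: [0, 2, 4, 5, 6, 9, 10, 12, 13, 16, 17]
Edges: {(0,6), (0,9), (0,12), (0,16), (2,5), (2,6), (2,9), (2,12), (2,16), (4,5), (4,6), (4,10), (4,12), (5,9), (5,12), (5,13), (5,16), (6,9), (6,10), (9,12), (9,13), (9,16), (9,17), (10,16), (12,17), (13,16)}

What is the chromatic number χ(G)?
χ(G) = 4

Clique number ω(G) = 4 (lower bound: χ ≥ ω).
The clique on [2, 5, 9, 16] has size 4, forcing χ ≥ 4, and the coloring below uses 4 colors, so χ(G) = 4.
A valid 4-coloring: color 1: [4, 9]; color 2: [6, 12, 16]; color 3: [0, 5, 10, 17]; color 4: [2, 13].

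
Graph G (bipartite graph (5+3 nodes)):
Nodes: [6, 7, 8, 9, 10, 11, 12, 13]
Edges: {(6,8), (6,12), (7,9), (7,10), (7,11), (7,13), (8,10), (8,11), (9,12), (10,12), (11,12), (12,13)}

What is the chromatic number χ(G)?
χ(G) = 2

Clique number ω(G) = 2 (lower bound: χ ≥ ω).
The graph is bipartite (no odd cycle), so 2 colors suffice: χ(G) = 2.
A valid 2-coloring: color 1: [7, 8, 12]; color 2: [6, 9, 10, 11, 13].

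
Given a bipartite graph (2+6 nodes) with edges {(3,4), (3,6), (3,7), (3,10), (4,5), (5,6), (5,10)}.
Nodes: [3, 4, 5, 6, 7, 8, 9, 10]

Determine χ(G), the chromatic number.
Clique number ω(G) = 2 (lower bound: χ ≥ ω).
The graph is bipartite (no odd cycle), so 2 colors suffice: χ(G) = 2.
A valid 2-coloring: color 1: [3, 5, 8, 9]; color 2: [4, 6, 7, 10].

χ(G) = 2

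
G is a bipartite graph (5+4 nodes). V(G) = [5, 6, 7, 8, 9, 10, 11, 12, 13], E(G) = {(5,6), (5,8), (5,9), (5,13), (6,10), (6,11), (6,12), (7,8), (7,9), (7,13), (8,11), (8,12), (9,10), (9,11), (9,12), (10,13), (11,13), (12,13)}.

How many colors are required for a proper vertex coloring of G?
χ(G) = 2

Clique number ω(G) = 2 (lower bound: χ ≥ ω).
The graph is bipartite (no odd cycle), so 2 colors suffice: χ(G) = 2.
A valid 2-coloring: color 1: [6, 8, 9, 13]; color 2: [5, 7, 10, 11, 12].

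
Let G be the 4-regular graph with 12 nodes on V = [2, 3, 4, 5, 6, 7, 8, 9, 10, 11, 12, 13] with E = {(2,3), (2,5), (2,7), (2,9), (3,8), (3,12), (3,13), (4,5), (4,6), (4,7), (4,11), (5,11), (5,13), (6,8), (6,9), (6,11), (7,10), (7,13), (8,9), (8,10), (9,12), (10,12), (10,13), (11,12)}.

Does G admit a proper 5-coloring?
Yes, G is 5-colorable

A valid 5-coloring: color 1: [3, 5, 6, 10]; color 2: [2, 4, 8, 12, 13]; color 3: [7, 9, 11].
(χ(G) = 3 ≤ 5.)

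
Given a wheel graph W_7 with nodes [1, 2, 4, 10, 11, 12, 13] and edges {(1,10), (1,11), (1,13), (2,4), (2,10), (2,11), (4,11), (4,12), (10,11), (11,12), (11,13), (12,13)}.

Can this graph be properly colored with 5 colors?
Yes, G is 5-colorable

A valid 5-coloring: color 1: [11]; color 2: [4, 10, 13]; color 3: [1, 2, 12].
(χ(G) = 3 ≤ 5.)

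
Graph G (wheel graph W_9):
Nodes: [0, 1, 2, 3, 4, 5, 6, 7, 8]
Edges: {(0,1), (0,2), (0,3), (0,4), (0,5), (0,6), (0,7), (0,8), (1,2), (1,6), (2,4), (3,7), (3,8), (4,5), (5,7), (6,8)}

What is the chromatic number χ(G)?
Clique number ω(G) = 3 (lower bound: χ ≥ ω).
The clique on [0, 1, 2] has size 3, forcing χ ≥ 3, and the coloring below uses 3 colors, so χ(G) = 3.
A valid 3-coloring: color 1: [0]; color 2: [1, 4, 7, 8]; color 3: [2, 3, 5, 6].

χ(G) = 3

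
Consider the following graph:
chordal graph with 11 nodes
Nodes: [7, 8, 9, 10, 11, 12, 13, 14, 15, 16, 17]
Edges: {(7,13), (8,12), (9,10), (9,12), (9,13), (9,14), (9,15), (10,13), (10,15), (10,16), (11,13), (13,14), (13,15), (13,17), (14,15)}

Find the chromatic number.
Clique number ω(G) = 4 (lower bound: χ ≥ ω).
The clique on [9, 10, 13, 15] has size 4, forcing χ ≥ 4, and the coloring below uses 4 colors, so χ(G) = 4.
A valid 4-coloring: color 1: [12, 13, 16]; color 2: [7, 8, 9, 11, 17]; color 3: [10, 14]; color 4: [15].

χ(G) = 4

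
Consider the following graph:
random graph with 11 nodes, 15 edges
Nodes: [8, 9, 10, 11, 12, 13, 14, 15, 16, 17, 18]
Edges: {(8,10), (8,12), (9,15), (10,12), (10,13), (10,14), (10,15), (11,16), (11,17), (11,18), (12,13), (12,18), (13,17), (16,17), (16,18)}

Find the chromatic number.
χ(G) = 3

Clique number ω(G) = 3 (lower bound: χ ≥ ω).
The clique on [8, 10, 12] has size 3, forcing χ ≥ 3, and the coloring below uses 3 colors, so χ(G) = 3.
A valid 3-coloring: color 1: [9, 10, 17, 18]; color 2: [12, 14, 15, 16]; color 3: [8, 11, 13].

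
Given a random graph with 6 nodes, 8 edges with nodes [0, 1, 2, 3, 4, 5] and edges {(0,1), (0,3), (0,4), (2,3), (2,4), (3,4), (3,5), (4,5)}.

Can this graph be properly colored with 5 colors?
A valid 5-coloring: color 1: [1, 3]; color 2: [4]; color 3: [0, 2, 5].
(χ(G) = 3 ≤ 5.)

Yes, G is 5-colorable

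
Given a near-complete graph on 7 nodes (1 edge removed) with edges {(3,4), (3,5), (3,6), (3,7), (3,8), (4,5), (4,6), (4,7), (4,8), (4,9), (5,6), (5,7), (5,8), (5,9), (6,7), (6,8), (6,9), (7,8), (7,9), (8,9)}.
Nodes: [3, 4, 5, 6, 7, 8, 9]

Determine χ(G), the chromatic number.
Clique number ω(G) = 6 (lower bound: χ ≥ ω).
The clique on [4, 5, 6, 7, 8, 9] has size 6, forcing χ ≥ 6, and the coloring below uses 6 colors, so χ(G) = 6.
A valid 6-coloring: color 1: [5]; color 2: [4]; color 3: [7]; color 4: [6]; color 5: [8]; color 6: [3, 9].

χ(G) = 6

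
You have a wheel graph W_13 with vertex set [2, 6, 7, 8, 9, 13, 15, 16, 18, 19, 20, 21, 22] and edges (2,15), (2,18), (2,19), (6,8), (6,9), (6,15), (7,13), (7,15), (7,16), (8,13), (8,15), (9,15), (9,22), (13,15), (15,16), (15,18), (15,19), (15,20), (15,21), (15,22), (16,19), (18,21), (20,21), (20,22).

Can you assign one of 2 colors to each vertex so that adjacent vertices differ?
No, G is not 2-colorable

The clique on vertices [2, 15, 18] has size 3 > 2, so it alone needs 3 colors.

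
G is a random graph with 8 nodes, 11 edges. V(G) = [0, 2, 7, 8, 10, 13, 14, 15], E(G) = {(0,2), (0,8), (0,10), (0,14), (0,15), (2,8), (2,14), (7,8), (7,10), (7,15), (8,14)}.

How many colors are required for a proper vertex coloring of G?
χ(G) = 4

Clique number ω(G) = 4 (lower bound: χ ≥ ω).
The clique on [0, 2, 8, 14] has size 4, forcing χ ≥ 4, and the coloring below uses 4 colors, so χ(G) = 4.
A valid 4-coloring: color 1: [0, 7, 13]; color 2: [8, 10, 15]; color 3: [14]; color 4: [2].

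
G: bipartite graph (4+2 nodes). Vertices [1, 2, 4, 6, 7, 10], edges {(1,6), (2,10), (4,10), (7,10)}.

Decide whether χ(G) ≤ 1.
No, G is not 1-colorable

Edge (1,6) forces its endpoints to differ, so 1 color is not enough.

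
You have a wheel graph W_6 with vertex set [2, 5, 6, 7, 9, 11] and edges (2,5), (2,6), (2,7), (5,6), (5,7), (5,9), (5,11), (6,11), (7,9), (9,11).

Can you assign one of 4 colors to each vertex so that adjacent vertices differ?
Yes, G is 4-colorable

A valid 4-coloring: color 1: [5]; color 2: [2, 9]; color 3: [7, 11]; color 4: [6].
(χ(G) = 4 ≤ 4.)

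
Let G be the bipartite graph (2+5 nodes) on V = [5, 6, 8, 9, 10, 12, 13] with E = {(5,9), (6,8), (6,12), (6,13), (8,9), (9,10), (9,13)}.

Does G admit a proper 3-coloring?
A valid 3-coloring: color 1: [6, 9]; color 2: [5, 8, 10, 12, 13].
(χ(G) = 2 ≤ 3.)

Yes, G is 3-colorable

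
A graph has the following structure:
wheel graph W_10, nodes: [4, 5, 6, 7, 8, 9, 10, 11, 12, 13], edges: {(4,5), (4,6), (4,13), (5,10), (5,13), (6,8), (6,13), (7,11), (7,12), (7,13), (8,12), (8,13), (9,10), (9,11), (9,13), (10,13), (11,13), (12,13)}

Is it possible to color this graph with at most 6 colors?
A valid 6-coloring: color 1: [13]; color 2: [6, 10, 11, 12]; color 3: [5, 7, 8, 9]; color 4: [4].
(χ(G) = 4 ≤ 6.)

Yes, G is 6-colorable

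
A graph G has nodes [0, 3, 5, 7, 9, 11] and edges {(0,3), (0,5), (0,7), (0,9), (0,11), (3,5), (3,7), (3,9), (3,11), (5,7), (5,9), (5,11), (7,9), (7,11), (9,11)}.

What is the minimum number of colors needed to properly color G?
χ(G) = 6

Clique number ω(G) = 6 (lower bound: χ ≥ ω).
The clique on [0, 3, 5, 7, 9, 11] has size 6, forcing χ ≥ 6, and the coloring below uses 6 colors, so χ(G) = 6.
A valid 6-coloring: color 1: [11]; color 2: [5]; color 3: [7]; color 4: [0]; color 5: [3]; color 6: [9].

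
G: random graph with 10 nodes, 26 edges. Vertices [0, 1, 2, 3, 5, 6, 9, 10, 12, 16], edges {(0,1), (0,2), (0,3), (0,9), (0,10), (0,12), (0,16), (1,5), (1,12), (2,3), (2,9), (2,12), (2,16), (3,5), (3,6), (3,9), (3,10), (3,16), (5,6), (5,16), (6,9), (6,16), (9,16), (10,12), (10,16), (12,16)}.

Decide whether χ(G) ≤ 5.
A valid 5-coloring: color 1: [1, 16]; color 2: [0, 6]; color 3: [3, 12]; color 4: [2, 5, 10]; color 5: [9].
(χ(G) = 5 ≤ 5.)

Yes, G is 5-colorable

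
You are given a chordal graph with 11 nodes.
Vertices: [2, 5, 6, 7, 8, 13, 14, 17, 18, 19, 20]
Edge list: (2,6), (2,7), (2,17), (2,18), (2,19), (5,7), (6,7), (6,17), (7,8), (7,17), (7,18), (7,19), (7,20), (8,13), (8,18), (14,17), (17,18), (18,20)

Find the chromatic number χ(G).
Clique number ω(G) = 4 (lower bound: χ ≥ ω).
The clique on [2, 7, 17, 18] has size 4, forcing χ ≥ 4, and the coloring below uses 4 colors, so χ(G) = 4.
A valid 4-coloring: color 1: [7, 13, 14]; color 2: [2, 5, 8, 20]; color 3: [17, 19]; color 4: [6, 18].

χ(G) = 4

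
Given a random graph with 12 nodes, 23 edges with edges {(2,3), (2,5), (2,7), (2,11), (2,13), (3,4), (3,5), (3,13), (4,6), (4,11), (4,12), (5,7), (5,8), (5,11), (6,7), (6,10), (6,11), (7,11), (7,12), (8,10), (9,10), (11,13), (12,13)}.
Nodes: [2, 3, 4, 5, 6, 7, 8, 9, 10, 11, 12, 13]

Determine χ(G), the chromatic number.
χ(G) = 4

Clique number ω(G) = 4 (lower bound: χ ≥ ω).
The clique on [2, 5, 7, 11] has size 4, forcing χ ≥ 4, and the coloring below uses 4 colors, so χ(G) = 4.
A valid 4-coloring: color 1: [3, 10, 11, 12]; color 2: [2, 6, 8, 9]; color 3: [4, 7, 13]; color 4: [5].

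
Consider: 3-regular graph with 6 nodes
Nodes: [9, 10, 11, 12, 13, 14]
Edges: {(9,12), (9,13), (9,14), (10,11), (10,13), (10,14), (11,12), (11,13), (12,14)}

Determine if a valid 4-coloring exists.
A valid 4-coloring: color 1: [10, 12]; color 2: [9, 11]; color 3: [13, 14].
(χ(G) = 3 ≤ 4.)

Yes, G is 4-colorable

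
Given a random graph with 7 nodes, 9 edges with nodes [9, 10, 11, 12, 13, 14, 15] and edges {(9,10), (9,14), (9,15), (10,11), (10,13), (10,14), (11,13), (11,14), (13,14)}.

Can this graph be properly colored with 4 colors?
A valid 4-coloring: color 1: [10, 12, 15]; color 2: [14]; color 3: [9, 11]; color 4: [13].
(χ(G) = 4 ≤ 4.)

Yes, G is 4-colorable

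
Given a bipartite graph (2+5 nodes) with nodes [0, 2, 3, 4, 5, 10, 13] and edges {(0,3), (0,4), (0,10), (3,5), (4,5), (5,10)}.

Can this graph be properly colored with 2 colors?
Yes, G is 2-colorable

A valid 2-coloring: color 1: [0, 2, 5, 13]; color 2: [3, 4, 10].
(χ(G) = 2 ≤ 2.)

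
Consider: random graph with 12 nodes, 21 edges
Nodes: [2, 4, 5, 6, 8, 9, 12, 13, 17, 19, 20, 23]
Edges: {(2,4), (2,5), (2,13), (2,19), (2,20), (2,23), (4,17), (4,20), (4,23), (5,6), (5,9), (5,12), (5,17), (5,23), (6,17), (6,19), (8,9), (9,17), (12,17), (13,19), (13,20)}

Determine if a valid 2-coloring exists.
No, G is not 2-colorable

The clique on vertices [2, 13, 19] has size 3 > 2, so it alone needs 3 colors.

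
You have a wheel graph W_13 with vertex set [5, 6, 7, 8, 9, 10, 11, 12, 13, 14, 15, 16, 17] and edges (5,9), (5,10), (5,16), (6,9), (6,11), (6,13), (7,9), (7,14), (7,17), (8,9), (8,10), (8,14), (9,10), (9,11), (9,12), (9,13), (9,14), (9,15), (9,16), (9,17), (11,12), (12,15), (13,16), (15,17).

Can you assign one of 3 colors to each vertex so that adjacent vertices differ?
A valid 3-coloring: color 1: [9]; color 2: [6, 10, 12, 14, 16, 17]; color 3: [5, 7, 8, 11, 13, 15].
(χ(G) = 3 ≤ 3.)

Yes, G is 3-colorable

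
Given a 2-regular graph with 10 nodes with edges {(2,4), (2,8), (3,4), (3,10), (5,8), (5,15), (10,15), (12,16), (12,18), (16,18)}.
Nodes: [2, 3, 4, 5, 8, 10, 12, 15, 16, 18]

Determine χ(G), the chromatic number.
Clique number ω(G) = 3 (lower bound: χ ≥ ω).
The clique on [12, 16, 18] has size 3, forcing χ ≥ 3, and the coloring below uses 3 colors, so χ(G) = 3.
A valid 3-coloring: color 1: [4, 8, 12, 15]; color 2: [2, 5, 10, 16]; color 3: [3, 18].

χ(G) = 3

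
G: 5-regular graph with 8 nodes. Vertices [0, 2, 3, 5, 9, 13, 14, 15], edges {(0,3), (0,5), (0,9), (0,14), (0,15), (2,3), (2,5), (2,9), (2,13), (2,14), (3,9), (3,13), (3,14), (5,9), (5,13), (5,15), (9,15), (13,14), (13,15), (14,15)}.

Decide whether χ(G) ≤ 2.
The clique on vertices [0, 5, 9, 15] has size 4 > 2, so it alone needs 4 colors.

No, G is not 2-colorable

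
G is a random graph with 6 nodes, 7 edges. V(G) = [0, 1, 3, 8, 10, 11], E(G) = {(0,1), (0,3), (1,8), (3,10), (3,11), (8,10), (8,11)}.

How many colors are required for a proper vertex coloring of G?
χ(G) = 3

Clique number ω(G) = 2 (lower bound: χ ≥ ω).
Odd cycle [0, 1, 8, 11, 3] needs 3 colors (χ ≥ 3).
The coloring below uses 3 colors, so χ(G) = 3.
A valid 3-coloring: color 1: [3, 8]; color 2: [0, 10, 11]; color 3: [1].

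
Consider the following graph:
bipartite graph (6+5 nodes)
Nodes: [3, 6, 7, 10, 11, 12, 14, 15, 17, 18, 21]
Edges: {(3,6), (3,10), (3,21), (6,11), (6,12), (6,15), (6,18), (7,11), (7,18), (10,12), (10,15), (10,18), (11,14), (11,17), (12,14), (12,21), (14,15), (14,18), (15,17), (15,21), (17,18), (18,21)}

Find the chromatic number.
Clique number ω(G) = 2 (lower bound: χ ≥ ω).
The graph is bipartite (no odd cycle), so 2 colors suffice: χ(G) = 2.
A valid 2-coloring: color 1: [3, 11, 12, 15, 18]; color 2: [6, 7, 10, 14, 17, 21].

χ(G) = 2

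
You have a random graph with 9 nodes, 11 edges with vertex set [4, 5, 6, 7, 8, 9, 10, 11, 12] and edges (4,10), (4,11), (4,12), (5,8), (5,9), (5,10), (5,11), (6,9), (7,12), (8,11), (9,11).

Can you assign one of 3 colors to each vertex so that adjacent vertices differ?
A valid 3-coloring: color 1: [6, 10, 11, 12]; color 2: [4, 5, 7]; color 3: [8, 9].
(χ(G) = 3 ≤ 3.)

Yes, G is 3-colorable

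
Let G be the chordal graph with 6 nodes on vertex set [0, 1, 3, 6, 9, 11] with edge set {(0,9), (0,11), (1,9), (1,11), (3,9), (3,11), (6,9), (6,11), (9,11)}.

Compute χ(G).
χ(G) = 3

Clique number ω(G) = 3 (lower bound: χ ≥ ω).
The clique on [0, 9, 11] has size 3, forcing χ ≥ 3, and the coloring below uses 3 colors, so χ(G) = 3.
A valid 3-coloring: color 1: [9]; color 2: [11]; color 3: [0, 1, 3, 6].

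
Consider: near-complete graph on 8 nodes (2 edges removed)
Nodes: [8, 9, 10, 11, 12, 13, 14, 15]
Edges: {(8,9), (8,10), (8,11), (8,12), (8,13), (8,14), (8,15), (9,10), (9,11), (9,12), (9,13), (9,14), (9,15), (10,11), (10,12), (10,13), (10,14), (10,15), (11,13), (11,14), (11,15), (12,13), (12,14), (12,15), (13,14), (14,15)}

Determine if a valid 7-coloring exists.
Yes, G is 7-colorable

A valid 7-coloring: color 1: [8]; color 2: [10]; color 3: [9]; color 4: [14]; color 5: [11, 12]; color 6: [13, 15].
(χ(G) = 6 ≤ 7.)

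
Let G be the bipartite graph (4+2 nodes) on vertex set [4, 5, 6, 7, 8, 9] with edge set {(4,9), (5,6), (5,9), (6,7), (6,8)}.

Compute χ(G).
Clique number ω(G) = 2 (lower bound: χ ≥ ω).
The graph is bipartite (no odd cycle), so 2 colors suffice: χ(G) = 2.
A valid 2-coloring: color 1: [6, 9]; color 2: [4, 5, 7, 8].

χ(G) = 2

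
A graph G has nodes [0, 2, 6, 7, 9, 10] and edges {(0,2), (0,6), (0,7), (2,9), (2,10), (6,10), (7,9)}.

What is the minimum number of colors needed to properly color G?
χ(G) = 2

Clique number ω(G) = 2 (lower bound: χ ≥ ω).
The graph is bipartite (no odd cycle), so 2 colors suffice: χ(G) = 2.
A valid 2-coloring: color 1: [0, 9, 10]; color 2: [2, 6, 7].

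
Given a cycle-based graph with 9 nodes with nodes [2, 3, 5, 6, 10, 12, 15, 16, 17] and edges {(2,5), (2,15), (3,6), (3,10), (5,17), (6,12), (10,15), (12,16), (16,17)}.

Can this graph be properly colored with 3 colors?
Yes, G is 3-colorable

A valid 3-coloring: color 1: [3, 5, 15, 16]; color 2: [2, 6, 10, 17]; color 3: [12].
(χ(G) = 3 ≤ 3.)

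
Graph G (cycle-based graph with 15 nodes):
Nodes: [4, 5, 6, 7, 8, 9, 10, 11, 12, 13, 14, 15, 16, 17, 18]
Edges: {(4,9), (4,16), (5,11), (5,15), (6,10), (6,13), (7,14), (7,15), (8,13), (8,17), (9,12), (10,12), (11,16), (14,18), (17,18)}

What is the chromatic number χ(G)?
χ(G) = 3

Clique number ω(G) = 2 (lower bound: χ ≥ ω).
Odd cycle [7, 15, 5, 11, 16, 4, 9, 12, 10, 6, 13, 8, 17, 18, 14] needs 3 colors (χ ≥ 3).
The coloring below uses 3 colors, so χ(G) = 3.
A valid 3-coloring: color 1: [5, 7, 9, 10, 13, 16, 18]; color 2: [4, 6, 8, 11, 12, 14, 15]; color 3: [17].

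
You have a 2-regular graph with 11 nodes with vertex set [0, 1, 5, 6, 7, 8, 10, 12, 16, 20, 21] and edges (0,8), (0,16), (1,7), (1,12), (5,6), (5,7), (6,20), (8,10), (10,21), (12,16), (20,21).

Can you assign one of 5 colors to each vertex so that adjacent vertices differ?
Yes, G is 5-colorable

A valid 5-coloring: color 1: [6, 7, 8, 16, 21]; color 2: [0, 5, 10, 12, 20]; color 3: [1].
(χ(G) = 3 ≤ 5.)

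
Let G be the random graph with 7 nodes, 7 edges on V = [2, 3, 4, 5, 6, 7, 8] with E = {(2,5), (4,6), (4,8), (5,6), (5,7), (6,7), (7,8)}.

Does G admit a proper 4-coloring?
Yes, G is 4-colorable

A valid 4-coloring: color 1: [3, 4, 5]; color 2: [2, 6, 8]; color 3: [7].
(χ(G) = 3 ≤ 4.)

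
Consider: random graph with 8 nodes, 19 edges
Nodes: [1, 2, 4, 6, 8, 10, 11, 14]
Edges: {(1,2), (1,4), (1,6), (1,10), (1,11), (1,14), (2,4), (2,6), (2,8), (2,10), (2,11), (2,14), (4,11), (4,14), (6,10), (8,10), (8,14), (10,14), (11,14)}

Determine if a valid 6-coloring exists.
A valid 6-coloring: color 1: [2]; color 2: [1, 8]; color 3: [6, 14]; color 4: [4, 10]; color 5: [11].
(χ(G) = 5 ≤ 6.)

Yes, G is 6-colorable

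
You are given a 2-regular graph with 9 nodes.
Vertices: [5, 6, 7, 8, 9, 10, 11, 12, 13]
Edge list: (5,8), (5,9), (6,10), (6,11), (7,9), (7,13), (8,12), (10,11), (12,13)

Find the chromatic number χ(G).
Clique number ω(G) = 3 (lower bound: χ ≥ ω).
The clique on [6, 10, 11] has size 3, forcing χ ≥ 3, and the coloring below uses 3 colors, so χ(G) = 3.
A valid 3-coloring: color 1: [5, 6, 7, 12]; color 2: [8, 9, 10, 13]; color 3: [11].

χ(G) = 3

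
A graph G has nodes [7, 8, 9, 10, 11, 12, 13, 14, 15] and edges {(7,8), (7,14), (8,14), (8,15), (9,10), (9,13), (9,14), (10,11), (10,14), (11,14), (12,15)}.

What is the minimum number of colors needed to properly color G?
χ(G) = 3

Clique number ω(G) = 3 (lower bound: χ ≥ ω).
The clique on [7, 8, 14] has size 3, forcing χ ≥ 3, and the coloring below uses 3 colors, so χ(G) = 3.
A valid 3-coloring: color 1: [13, 14, 15]; color 2: [8, 9, 11, 12]; color 3: [7, 10].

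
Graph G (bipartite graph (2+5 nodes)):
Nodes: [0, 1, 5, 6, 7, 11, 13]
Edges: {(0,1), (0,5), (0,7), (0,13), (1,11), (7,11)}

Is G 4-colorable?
A valid 4-coloring: color 1: [0, 6, 11]; color 2: [1, 5, 7, 13].
(χ(G) = 2 ≤ 4.)

Yes, G is 4-colorable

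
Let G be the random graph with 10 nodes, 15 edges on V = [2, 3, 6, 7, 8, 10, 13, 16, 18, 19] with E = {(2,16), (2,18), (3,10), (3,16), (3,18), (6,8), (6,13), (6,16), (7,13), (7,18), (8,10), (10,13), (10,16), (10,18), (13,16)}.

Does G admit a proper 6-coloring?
A valid 6-coloring: color 1: [2, 6, 7, 10, 19]; color 2: [8, 16, 18]; color 3: [3, 13].
(χ(G) = 3 ≤ 6.)

Yes, G is 6-colorable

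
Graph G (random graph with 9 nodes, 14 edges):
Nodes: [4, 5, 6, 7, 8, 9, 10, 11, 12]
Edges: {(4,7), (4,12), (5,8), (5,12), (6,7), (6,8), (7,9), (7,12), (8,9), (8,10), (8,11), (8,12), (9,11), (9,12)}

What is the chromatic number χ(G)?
Clique number ω(G) = 3 (lower bound: χ ≥ ω).
The clique on [8, 9, 11] has size 3, forcing χ ≥ 3, and the coloring below uses 3 colors, so χ(G) = 3.
A valid 3-coloring: color 1: [7, 8]; color 2: [6, 10, 11, 12]; color 3: [4, 5, 9].

χ(G) = 3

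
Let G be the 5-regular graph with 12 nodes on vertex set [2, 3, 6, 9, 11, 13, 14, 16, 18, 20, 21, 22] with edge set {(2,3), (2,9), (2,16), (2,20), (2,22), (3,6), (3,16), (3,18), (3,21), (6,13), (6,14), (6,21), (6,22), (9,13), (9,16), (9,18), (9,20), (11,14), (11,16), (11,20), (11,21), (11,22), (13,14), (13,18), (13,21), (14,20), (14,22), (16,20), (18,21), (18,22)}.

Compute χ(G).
χ(G) = 4

Clique number ω(G) = 4 (lower bound: χ ≥ ω).
The clique on [2, 9, 16, 20] has size 4, forcing χ ≥ 4, and the coloring below uses 4 colors, so χ(G) = 4.
A valid 4-coloring: color 1: [9, 14, 21]; color 2: [13, 16, 22]; color 3: [2, 6, 11, 18]; color 4: [3, 20].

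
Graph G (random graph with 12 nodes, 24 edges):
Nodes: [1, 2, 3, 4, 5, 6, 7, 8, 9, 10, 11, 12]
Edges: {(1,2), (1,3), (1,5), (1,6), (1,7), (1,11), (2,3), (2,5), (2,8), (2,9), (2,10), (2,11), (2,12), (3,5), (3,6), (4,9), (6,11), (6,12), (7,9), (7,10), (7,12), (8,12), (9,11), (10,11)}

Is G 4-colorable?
A valid 4-coloring: color 1: [2, 4, 6, 7]; color 2: [1, 9, 10, 12]; color 3: [3, 8, 11]; color 4: [5].
(χ(G) = 4 ≤ 4.)

Yes, G is 4-colorable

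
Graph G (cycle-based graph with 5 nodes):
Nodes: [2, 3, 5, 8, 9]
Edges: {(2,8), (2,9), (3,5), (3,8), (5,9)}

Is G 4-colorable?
Yes, G is 4-colorable

A valid 4-coloring: color 1: [5, 8]; color 2: [2, 3]; color 3: [9].
(χ(G) = 3 ≤ 4.)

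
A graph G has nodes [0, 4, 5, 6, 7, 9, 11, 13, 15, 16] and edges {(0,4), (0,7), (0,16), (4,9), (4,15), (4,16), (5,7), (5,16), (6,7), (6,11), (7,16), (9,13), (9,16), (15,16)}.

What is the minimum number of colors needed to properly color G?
χ(G) = 3

Clique number ω(G) = 3 (lower bound: χ ≥ ω).
The clique on [0, 4, 16] has size 3, forcing χ ≥ 3, and the coloring below uses 3 colors, so χ(G) = 3.
A valid 3-coloring: color 1: [6, 13, 16]; color 2: [4, 7, 11]; color 3: [0, 5, 9, 15].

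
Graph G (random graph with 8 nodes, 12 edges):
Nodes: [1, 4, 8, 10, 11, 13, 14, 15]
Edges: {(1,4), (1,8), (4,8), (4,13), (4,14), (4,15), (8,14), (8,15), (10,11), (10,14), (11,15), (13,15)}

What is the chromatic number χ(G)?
χ(G) = 3

Clique number ω(G) = 3 (lower bound: χ ≥ ω).
The clique on [1, 4, 8] has size 3, forcing χ ≥ 3, and the coloring below uses 3 colors, so χ(G) = 3.
A valid 3-coloring: color 1: [4, 11]; color 2: [1, 14, 15]; color 3: [8, 10, 13].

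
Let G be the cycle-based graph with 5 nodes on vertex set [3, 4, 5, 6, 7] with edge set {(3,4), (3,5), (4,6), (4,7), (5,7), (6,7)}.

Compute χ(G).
Clique number ω(G) = 3 (lower bound: χ ≥ ω).
The clique on [4, 6, 7] has size 3, forcing χ ≥ 3, and the coloring below uses 3 colors, so χ(G) = 3.
A valid 3-coloring: color 1: [3, 7]; color 2: [4, 5]; color 3: [6].

χ(G) = 3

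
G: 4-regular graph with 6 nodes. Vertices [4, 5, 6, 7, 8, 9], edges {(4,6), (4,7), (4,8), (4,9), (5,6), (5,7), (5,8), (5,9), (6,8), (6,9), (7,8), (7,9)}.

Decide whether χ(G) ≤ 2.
No, G is not 2-colorable

The clique on vertices [4, 6, 8] has size 3 > 2, so it alone needs 3 colors.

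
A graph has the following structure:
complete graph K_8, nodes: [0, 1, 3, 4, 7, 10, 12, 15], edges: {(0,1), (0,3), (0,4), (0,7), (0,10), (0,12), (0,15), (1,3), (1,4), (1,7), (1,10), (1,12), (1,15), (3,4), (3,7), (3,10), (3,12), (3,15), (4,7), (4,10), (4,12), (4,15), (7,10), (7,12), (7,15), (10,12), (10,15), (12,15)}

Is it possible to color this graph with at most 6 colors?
No, G is not 6-colorable

The clique on vertices [0, 1, 3, 4, 7, 10, 12, 15] has size 8 > 6, so it alone needs 8 colors.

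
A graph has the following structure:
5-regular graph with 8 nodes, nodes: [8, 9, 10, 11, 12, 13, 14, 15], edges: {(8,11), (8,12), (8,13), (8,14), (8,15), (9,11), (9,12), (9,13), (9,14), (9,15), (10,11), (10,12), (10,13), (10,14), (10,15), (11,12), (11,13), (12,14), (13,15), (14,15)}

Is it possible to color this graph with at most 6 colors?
A valid 6-coloring: color 1: [8, 9, 10]; color 2: [11, 15]; color 3: [13, 14]; color 4: [12].
(χ(G) = 4 ≤ 6.)

Yes, G is 6-colorable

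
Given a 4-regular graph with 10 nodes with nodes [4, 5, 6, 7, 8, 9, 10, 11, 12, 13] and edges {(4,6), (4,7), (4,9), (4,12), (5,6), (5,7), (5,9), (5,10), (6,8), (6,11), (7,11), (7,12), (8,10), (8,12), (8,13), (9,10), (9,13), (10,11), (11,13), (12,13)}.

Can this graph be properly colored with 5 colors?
A valid 5-coloring: color 1: [9, 11, 12]; color 2: [6, 7, 10, 13]; color 3: [4, 5, 8].
(χ(G) = 3 ≤ 5.)

Yes, G is 5-colorable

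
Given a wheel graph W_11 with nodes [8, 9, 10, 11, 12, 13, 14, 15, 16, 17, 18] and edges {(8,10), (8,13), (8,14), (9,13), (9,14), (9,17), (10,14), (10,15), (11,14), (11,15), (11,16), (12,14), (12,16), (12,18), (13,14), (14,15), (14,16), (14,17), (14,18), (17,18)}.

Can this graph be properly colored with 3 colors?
Yes, G is 3-colorable

A valid 3-coloring: color 1: [14]; color 2: [8, 9, 15, 16, 18]; color 3: [10, 11, 12, 13, 17].
(χ(G) = 3 ≤ 3.)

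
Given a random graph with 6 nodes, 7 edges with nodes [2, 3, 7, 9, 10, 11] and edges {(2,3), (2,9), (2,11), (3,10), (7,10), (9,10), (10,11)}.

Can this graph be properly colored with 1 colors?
Edge (2,3) forces its endpoints to differ, so 1 color is not enough.

No, G is not 1-colorable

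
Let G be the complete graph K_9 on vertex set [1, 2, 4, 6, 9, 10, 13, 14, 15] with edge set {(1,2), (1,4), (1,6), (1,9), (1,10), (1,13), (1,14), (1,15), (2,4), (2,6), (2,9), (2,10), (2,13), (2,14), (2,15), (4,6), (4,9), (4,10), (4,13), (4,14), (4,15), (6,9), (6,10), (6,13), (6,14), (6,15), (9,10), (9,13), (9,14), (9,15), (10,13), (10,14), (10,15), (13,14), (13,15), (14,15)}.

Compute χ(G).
Clique number ω(G) = 9 (lower bound: χ ≥ ω).
The clique on [1, 2, 4, 6, 9, 10, 13, 14, 15] has size 9, forcing χ ≥ 9, and the coloring below uses 9 colors, so χ(G) = 9.
A valid 9-coloring: color 1: [6]; color 2: [13]; color 3: [2]; color 4: [9]; color 5: [15]; color 6: [4]; color 7: [14]; color 8: [10]; color 9: [1].

χ(G) = 9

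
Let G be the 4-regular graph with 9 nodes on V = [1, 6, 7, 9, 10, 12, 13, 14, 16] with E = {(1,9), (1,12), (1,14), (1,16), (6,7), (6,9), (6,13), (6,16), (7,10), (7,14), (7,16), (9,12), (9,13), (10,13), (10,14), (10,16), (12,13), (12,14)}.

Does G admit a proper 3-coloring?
A valid 3-coloring: color 1: [9, 14, 16]; color 2: [1, 7, 13]; color 3: [6, 10, 12].
(χ(G) = 3 ≤ 3.)

Yes, G is 3-colorable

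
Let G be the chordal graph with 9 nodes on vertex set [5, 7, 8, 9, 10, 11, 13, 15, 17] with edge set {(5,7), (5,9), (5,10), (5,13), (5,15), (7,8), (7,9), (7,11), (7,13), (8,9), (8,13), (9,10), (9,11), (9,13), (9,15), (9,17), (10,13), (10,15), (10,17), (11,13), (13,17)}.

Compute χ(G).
Clique number ω(G) = 4 (lower bound: χ ≥ ω).
The clique on [9, 10, 13, 17] has size 4, forcing χ ≥ 4, and the coloring below uses 4 colors, so χ(G) = 4.
A valid 4-coloring: color 1: [9]; color 2: [13, 15]; color 3: [5, 8, 11, 17]; color 4: [7, 10].

χ(G) = 4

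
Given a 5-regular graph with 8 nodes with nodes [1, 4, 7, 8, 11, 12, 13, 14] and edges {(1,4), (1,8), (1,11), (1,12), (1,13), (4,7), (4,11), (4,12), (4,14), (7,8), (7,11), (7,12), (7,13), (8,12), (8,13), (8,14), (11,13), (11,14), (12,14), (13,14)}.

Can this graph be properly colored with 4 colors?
A valid 4-coloring: color 1: [4, 13]; color 2: [1, 7, 14]; color 3: [8, 11]; color 4: [12].
(χ(G) = 4 ≤ 4.)

Yes, G is 4-colorable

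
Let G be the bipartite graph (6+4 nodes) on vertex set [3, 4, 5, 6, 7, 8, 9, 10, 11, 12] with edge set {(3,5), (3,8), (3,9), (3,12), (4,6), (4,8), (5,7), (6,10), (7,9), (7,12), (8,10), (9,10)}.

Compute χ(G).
χ(G) = 2

Clique number ω(G) = 2 (lower bound: χ ≥ ω).
The graph is bipartite (no odd cycle), so 2 colors suffice: χ(G) = 2.
A valid 2-coloring: color 1: [3, 4, 7, 10, 11]; color 2: [5, 6, 8, 9, 12].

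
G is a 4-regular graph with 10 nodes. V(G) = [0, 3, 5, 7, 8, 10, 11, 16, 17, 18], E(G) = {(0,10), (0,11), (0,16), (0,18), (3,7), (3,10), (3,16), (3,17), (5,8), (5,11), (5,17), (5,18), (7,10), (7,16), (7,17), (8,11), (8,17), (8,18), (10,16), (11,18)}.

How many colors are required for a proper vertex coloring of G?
Clique number ω(G) = 4 (lower bound: χ ≥ ω).
The clique on [3, 7, 10, 16] has size 4, forcing χ ≥ 4, and the coloring below uses 4 colors, so χ(G) = 4.
A valid 4-coloring: color 1: [10, 11, 17]; color 2: [7, 18]; color 3: [0, 3, 8]; color 4: [5, 16].

χ(G) = 4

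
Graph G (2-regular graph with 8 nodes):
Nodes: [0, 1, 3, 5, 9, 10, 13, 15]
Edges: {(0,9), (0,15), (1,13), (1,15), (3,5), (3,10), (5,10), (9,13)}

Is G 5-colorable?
Yes, G is 5-colorable

A valid 5-coloring: color 1: [0, 1, 5]; color 2: [10, 13, 15]; color 3: [3, 9].
(χ(G) = 3 ≤ 5.)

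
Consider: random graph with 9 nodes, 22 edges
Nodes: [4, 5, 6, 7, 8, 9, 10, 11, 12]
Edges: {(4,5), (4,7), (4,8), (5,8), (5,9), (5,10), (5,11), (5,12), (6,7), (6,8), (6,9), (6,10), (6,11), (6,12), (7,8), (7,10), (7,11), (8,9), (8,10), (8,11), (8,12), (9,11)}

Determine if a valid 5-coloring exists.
A valid 5-coloring: color 1: [8]; color 2: [5, 6]; color 3: [4, 10, 11, 12]; color 4: [7, 9].
(χ(G) = 4 ≤ 5.)

Yes, G is 5-colorable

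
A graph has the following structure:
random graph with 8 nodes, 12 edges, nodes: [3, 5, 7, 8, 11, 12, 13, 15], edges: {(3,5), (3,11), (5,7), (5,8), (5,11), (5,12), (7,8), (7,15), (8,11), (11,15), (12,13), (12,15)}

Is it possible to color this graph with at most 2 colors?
The clique on vertices [5, 8, 11] has size 3 > 2, so it alone needs 3 colors.

No, G is not 2-colorable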